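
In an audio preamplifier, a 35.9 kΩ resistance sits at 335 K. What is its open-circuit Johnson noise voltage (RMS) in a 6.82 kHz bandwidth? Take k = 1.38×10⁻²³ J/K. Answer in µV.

2.13 µV

V_n = √(4kTRB)
4kTRB = 4 × 1.38×10⁻²³ × 335 × 3.59×10⁴ × 6.82×10³ = 4.53×10⁻¹² V²
V_n = √(4.53×10⁻¹²) = 2.13×10⁻⁶ V = 2.13 µV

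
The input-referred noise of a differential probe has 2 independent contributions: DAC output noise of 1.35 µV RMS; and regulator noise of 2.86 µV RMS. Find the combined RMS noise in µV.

Uncorrelated sources add in power (mean-square): V_tot = √(ΣV_i²)
V_tot = √[(1.35×10⁻⁶)² + (2.86×10⁻⁶)²] = 3.16×10⁻⁶ V = 3.16 µV

3.16 µV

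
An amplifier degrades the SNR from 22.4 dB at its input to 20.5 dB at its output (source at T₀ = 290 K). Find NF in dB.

1.9 dB

NF (dB) = SNR_in(dB) − SNR_out(dB) when the source is at T₀
NF = 22.4 − 20.5 = 1.9 dB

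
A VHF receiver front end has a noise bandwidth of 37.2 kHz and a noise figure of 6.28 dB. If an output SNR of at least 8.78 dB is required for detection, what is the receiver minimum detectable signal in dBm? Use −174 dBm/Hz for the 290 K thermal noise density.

Sensitivity = −174 + 10 log₁₀(B) + NF + SNR_min
= −174 + 45.71 + 6.28 + 8.78
= −113.23 dBm → −113.2 dBm

−113.2 dBm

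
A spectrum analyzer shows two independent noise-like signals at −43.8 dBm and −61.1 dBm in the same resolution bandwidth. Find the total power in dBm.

−43.7 dBm

Convert to linear, add, convert back:
P₁ = 4.17×10⁻⁸ W, P₂ = 7.76×10⁻¹⁰ W
P_tot = 4.25×10⁻⁸ W → 10 log₁₀(P_tot / 10⁻³) = −43.7 dBm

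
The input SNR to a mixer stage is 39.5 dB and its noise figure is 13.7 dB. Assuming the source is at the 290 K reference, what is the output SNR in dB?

25.8 dB

By definition F = SNR_in/SNR_out, so in dB: SNR_out = SNR_in − NF
SNR_out = 39.5 − 13.7 = 25.8 dB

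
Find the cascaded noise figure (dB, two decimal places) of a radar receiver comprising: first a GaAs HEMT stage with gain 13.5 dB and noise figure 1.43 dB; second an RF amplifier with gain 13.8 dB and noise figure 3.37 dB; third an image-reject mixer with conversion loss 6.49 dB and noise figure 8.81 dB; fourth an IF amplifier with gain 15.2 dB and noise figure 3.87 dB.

Convert to linear (a loss of L dB is a gain of −L dB): F_i = 10^(NF_i/10), G_i = 10^(G_i,dB/10)
  Stage 1: F_1 = 10^(1.43/10) = 1.390, G_1 = 10^(13.5/10) = 22.39
  Stage 2: F_2 = 10^(3.37/10) = 2.173, G_2 = 10^(13.8/10) = 23.99
  Stage 3: F_3 = 10^(8.81/10) = 7.603, G_3 = 10^(−6.49/10) = 0.2244
  Stage 4: F_4 = 10^(3.87/10) = 2.438, G_4 = 10^(15.2/10) = 33.11
Friis cascade:
  F = 1.390 + (2.173 − 1)/22.39 + (7.603 − 1)/537.0 + (2.438 − 1)/120.5 = 1.467
NF = 10 log₁₀(1.467) = 1.66 dB

1.66 dB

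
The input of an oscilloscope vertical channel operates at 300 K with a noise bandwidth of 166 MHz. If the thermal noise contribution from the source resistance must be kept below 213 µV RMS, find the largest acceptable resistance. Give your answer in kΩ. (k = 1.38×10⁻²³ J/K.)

16.5 kΩ

Johnson–Nyquist: V_n = √(4kTRB) ⇒ R = V_n² / (4kTB)
4kTB = 4 × 1.38×10⁻²³ × 300 × 1.66×10⁸ = 2.75×10⁻¹²
R = (2.13×10⁻⁴)² / 2.75×10⁻¹² = 1.65×10⁴ Ω = 16.5 kΩ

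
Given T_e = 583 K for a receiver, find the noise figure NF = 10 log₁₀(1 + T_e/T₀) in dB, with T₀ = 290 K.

F = 1 + T_e/T₀ = 1 + 583/290 = 3.01034
NF = 10 log₁₀(3.01034) = 4.79 dB

4.79 dB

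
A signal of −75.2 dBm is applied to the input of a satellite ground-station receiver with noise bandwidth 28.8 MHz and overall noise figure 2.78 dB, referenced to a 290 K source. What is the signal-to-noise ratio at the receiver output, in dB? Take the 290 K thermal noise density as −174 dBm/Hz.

Noise floor: N = −174 + 10 log₁₀(B) + NF
10 log₁₀(2.88×10⁷) = 74.59 dB
N = −174 + 74.59 + 2.78 = −96.63 dBm
SNR = P_sig − N = −75.2 − (−96.63) = 21.43 dB → 21.4 dB

21.4 dB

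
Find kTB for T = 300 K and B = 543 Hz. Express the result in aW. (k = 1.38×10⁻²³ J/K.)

P_n = kTB = 1.38×10⁻²³ × 300 × 5.43×10² = 2.25×10⁻¹⁸ W = 2.25 aW

2.25 aW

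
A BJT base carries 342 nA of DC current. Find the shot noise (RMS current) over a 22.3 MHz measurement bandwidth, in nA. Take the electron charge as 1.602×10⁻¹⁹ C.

1.56 nA

I_n = √(2qI·B)
2qI·B = 2 × 1.602×10⁻¹⁹ × 3.42×10⁻⁷ × 2.23×10⁷ = 2.44×10⁻¹⁸ A²
I_n = √(2.44×10⁻¹⁸) = 1.56×10⁻⁹ A = 1.56 nA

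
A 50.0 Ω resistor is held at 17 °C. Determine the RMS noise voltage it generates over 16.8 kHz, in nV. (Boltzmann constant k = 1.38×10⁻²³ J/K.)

T = 17 °C + 273.15 = 290.15 K
V_n = √(4kTRB)
4kTRB = 4 × 1.38×10⁻²³ × 290.15 × 5.00×10¹ × 1.68×10⁴ = 1.35×10⁻¹⁴ V²
V_n = √(1.35×10⁻¹⁴) = 1.16×10⁻⁷ V = 116 nV

116 nV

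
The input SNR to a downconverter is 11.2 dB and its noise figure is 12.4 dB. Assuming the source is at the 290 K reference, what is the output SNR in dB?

By definition F = SNR_in/SNR_out, so in dB: SNR_out = SNR_in − NF
SNR_out = 11.2 − 12.4 = −1.2 dB

−1.2 dB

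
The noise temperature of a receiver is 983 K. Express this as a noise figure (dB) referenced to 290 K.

6.42 dB

F = 1 + T_e/T₀ = 1 + 983/290 = 4.38966
NF = 10 log₁₀(4.38966) = 6.42 dB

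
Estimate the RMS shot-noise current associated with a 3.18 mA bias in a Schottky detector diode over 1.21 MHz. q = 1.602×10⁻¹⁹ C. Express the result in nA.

35.1 nA

I_n = √(2qI·B)
2qI·B = 2 × 1.602×10⁻¹⁹ × 3.18×10⁻³ × 1.21×10⁶ = 1.23×10⁻¹⁵ A²
I_n = √(1.23×10⁻¹⁵) = 3.51×10⁻⁸ A = 35.1 nA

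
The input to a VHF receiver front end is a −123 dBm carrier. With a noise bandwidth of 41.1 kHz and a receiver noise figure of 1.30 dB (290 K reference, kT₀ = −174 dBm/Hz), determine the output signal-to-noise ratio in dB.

3.6 dB

Noise floor: N = −174 + 10 log₁₀(B) + NF
10 log₁₀(4.11×10⁴) = 46.14 dB
N = −174 + 46.14 + 1.30 = −126.56 dBm
SNR = P_sig − N = −123 − (−126.56) = 3.56 dB → 3.6 dB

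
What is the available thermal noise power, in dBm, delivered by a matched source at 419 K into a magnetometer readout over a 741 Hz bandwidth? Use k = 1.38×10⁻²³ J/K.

−143.7 dBm

P_n = kTB = 1.38×10⁻²³ × 419 × 7.41×10² = 4.28×10⁻¹⁸ W
In dBm: 10 log₁₀(4.28×10⁻¹⁸ / 10⁻³) = −143.7 dBm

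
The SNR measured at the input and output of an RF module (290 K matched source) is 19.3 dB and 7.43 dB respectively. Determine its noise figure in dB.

11.87 dB

NF (dB) = SNR_in(dB) − SNR_out(dB) when the source is at T₀
NF = 19.3 − 7.43 = 11.87 dB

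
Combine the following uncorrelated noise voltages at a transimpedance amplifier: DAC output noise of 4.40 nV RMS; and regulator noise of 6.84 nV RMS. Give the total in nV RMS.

Uncorrelated sources add in power (mean-square): V_tot = √(ΣV_i²)
V_tot = √[(4.40×10⁻⁹)² + (6.84×10⁻⁹)²] = 8.13×10⁻⁹ V = 8.13 nV

8.13 nV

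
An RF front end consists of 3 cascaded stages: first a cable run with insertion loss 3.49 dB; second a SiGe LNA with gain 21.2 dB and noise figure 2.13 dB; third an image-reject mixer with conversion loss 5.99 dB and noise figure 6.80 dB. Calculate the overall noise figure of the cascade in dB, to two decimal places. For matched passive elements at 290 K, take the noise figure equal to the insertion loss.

5.70 dB

Convert to linear (a loss of L dB is a gain of −L dB): F_i = 10^(NF_i/10), G_i = 10^(G_i,dB/10)
  Stage 1: F_1 = 10^(3.49/10) = 2.234, G_1 = 10^(−3.49/10) = 0.4477
  Stage 2: F_2 = 10^(2.13/10) = 1.633, G_2 = 10^(21.2/10) = 131.8
  Stage 3: F_3 = 10^(6.80/10) = 4.786, G_3 = 10^(−5.99/10) = 0.2518
Friis cascade:
  F = 2.234 + (1.633 − 1)/0.4477 + (4.786 − 1)/59.02 = 3.712
NF = 10 log₁₀(3.712) = 5.70 dB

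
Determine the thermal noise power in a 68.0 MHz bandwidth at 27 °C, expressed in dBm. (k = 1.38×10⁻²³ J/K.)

−95.5 dBm

T = 27 °C + 273.15 = 300.15 K
P_n = kTB = 1.38×10⁻²³ × 300.15 × 6.80×10⁷ = 2.82×10⁻¹³ W
In dBm: 10 log₁₀(2.82×10⁻¹³ / 10⁻³) = −95.5 dBm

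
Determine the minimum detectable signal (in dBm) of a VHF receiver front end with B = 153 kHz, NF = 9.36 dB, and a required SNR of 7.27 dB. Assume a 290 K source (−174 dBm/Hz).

−105.5 dBm

Sensitivity = −174 + 10 log₁₀(B) + NF + SNR_min
= −174 + 51.85 + 9.36 + 7.27
= −105.52 dBm → −105.5 dBm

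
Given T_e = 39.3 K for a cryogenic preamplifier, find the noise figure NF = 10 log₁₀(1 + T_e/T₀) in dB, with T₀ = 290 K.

0.552 dB

F = 1 + T_e/T₀ = 1 + 39.3/290 = 1.13552
NF = 10 log₁₀(1.13552) = 0.552 dB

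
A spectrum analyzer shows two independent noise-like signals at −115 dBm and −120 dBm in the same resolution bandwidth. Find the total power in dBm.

−113.8 dBm

Convert to linear, add, convert back:
P₁ = 3.16×10⁻¹⁵ W, P₂ = 1.00×10⁻¹⁵ W
P_tot = 4.16×10⁻¹⁵ W → 10 log₁₀(P_tot / 10⁻³) = −113.8 dBm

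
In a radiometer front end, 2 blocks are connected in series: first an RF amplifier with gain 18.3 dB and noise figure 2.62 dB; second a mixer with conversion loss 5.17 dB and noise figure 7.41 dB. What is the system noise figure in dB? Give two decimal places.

2.78 dB

Convert to linear (a loss of L dB is a gain of −L dB): F_i = 10^(NF_i/10), G_i = 10^(G_i,dB/10)
  Stage 1: F_1 = 10^(2.62/10) = 1.828, G_1 = 10^(18.3/10) = 67.61
  Stage 2: F_2 = 10^(7.41/10) = 5.508, G_2 = 10^(−5.17/10) = 0.3041
Friis cascade:
  F = 1.828 + (5.508 − 1)/67.61 = 1.895
NF = 10 log₁₀(1.895) = 2.78 dB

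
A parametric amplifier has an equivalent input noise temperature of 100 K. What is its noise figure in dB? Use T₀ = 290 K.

1.29 dB

F = 1 + T_e/T₀ = 1 + 100/290 = 1.34483
NF = 10 log₁₀(1.34483) = 1.29 dB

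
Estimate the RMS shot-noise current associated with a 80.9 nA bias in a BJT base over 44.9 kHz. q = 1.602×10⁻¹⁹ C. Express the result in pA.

34.1 pA

I_n = √(2qI·B)
2qI·B = 2 × 1.602×10⁻¹⁹ × 8.09×10⁻⁸ × 4.49×10⁴ = 1.16×10⁻²¹ A²
I_n = √(1.16×10⁻²¹) = 3.41×10⁻¹¹ A = 34.1 pA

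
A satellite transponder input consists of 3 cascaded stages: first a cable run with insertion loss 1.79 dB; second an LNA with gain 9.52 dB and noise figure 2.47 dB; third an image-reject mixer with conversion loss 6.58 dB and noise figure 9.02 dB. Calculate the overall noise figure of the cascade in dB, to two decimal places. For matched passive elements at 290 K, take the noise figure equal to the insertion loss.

Convert to linear (a loss of L dB is a gain of −L dB): F_i = 10^(NF_i/10), G_i = 10^(G_i,dB/10)
  Stage 1: F_1 = 10^(1.79/10) = 1.510, G_1 = 10^(−1.79/10) = 0.6622
  Stage 2: F_2 = 10^(2.47/10) = 1.766, G_2 = 10^(9.52/10) = 8.954
  Stage 3: F_3 = 10^(9.02/10) = 7.980, G_3 = 10^(−6.58/10) = 0.2198
Friis cascade:
  F = 1.510 + (1.766 − 1)/0.6622 + (7.980 − 1)/5.929 = 3.844
NF = 10 log₁₀(3.844) = 5.85 dB

5.85 dB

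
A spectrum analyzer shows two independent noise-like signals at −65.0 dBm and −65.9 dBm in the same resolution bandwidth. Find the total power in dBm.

Convert to linear, add, convert back:
P₁ = 3.16×10⁻¹⁰ W, P₂ = 2.57×10⁻¹⁰ W
P_tot = 5.73×10⁻¹⁰ W → 10 log₁₀(P_tot / 10⁻³) = −62.4 dBm

−62.4 dBm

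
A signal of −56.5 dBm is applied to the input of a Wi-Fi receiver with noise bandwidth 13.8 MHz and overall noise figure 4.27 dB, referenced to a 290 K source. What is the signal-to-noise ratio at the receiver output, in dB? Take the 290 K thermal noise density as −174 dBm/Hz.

Noise floor: N = −174 + 10 log₁₀(B) + NF
10 log₁₀(1.38×10⁷) = 71.4 dB
N = −174 + 71.4 + 4.27 = −98.33 dBm
SNR = P_sig − N = −56.5 − (−98.33) = 41.83 dB → 41.8 dB

41.8 dB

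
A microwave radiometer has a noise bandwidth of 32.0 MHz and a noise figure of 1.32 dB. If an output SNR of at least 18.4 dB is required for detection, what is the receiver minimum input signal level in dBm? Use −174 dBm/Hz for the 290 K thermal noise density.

Sensitivity = −174 + 10 log₁₀(B) + NF + SNR_min
= −174 + 75.05 + 1.32 + 18.4
= −79.23 dBm → −79.2 dBm

−79.2 dBm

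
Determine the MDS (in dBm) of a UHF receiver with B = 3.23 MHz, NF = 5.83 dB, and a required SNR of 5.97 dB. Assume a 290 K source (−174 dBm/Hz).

−97.1 dBm

Sensitivity = −174 + 10 log₁₀(B) + NF + SNR_min
= −174 + 65.09 + 5.83 + 5.97
= −97.11 dBm → −97.1 dBm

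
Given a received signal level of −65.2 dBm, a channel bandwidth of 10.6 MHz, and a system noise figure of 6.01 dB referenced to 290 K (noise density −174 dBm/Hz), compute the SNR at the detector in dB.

Noise floor: N = −174 + 10 log₁₀(B) + NF
10 log₁₀(1.06×10⁷) = 70.25 dB
N = −174 + 70.25 + 6.01 = −97.74 dBm
SNR = P_sig − N = −65.2 − (−97.74) = 32.54 dB → 32.5 dB

32.5 dB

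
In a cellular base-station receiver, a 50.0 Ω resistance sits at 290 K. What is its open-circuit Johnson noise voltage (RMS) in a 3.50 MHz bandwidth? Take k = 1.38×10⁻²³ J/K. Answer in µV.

V_n = √(4kTRB)
4kTRB = 4 × 1.38×10⁻²³ × 290 × 5.00×10¹ × 3.50×10⁶ = 2.80×10⁻¹² V²
V_n = √(2.80×10⁻¹²) = 1.67×10⁻⁶ V = 1.67 µV

1.67 µV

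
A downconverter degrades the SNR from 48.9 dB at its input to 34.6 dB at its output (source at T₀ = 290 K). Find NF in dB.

NF (dB) = SNR_in(dB) − SNR_out(dB) when the source is at T₀
NF = 48.9 − 34.6 = 14.3 dB

14.3 dB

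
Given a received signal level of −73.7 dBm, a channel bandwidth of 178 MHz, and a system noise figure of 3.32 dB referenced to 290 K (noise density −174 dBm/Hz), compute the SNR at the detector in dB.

14.5 dB

Noise floor: N = −174 + 10 log₁₀(B) + NF
10 log₁₀(1.78×10⁸) = 82.5 dB
N = −174 + 82.5 + 3.32 = −88.18 dBm
SNR = P_sig − N = −73.7 − (−88.18) = 14.48 dB → 14.5 dB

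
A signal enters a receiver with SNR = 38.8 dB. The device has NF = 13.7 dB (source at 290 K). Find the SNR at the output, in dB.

25.1 dB

By definition F = SNR_in/SNR_out, so in dB: SNR_out = SNR_in − NF
SNR_out = 38.8 − 13.7 = 25.1 dB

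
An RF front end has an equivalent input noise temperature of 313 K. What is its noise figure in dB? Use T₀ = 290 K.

F = 1 + T_e/T₀ = 1 + 313/290 = 2.07931
NF = 10 log₁₀(2.07931) = 3.18 dB

3.18 dB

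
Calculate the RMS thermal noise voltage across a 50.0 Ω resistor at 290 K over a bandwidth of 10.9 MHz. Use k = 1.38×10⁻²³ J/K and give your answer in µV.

V_n = √(4kTRB)
4kTRB = 4 × 1.38×10⁻²³ × 290 × 5.00×10¹ × 1.09×10⁷ = 8.72×10⁻¹² V²
V_n = √(8.72×10⁻¹²) = 2.95×10⁻⁶ V = 2.95 µV

2.95 µV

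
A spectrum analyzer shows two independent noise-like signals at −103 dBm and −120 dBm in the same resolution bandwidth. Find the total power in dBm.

−102.9 dBm

Convert to linear, add, convert back:
P₁ = 5.01×10⁻¹⁴ W, P₂ = 1.00×10⁻¹⁵ W
P_tot = 5.11×10⁻¹⁴ W → 10 log₁₀(P_tot / 10⁻³) = −102.9 dBm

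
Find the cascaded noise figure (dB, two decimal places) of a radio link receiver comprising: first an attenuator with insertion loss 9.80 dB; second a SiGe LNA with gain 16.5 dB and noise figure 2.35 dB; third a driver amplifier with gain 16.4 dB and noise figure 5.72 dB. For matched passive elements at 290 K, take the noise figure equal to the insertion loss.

Convert to linear (a loss of L dB is a gain of −L dB): F_i = 10^(NF_i/10), G_i = 10^(G_i,dB/10)
  Stage 1: F_1 = 10^(9.80/10) = 9.550, G_1 = 10^(−9.80/10) = 0.1047
  Stage 2: F_2 = 10^(2.35/10) = 1.718, G_2 = 10^(16.5/10) = 44.67
  Stage 3: F_3 = 10^(5.72/10) = 3.733, G_3 = 10^(16.4/10) = 43.65
Friis cascade:
  F = 9.550 + (1.718 − 1)/0.1047 + (3.733 − 1)/4.677 = 16.99
NF = 10 log₁₀(16.99) = 12.30 dB

12.30 dB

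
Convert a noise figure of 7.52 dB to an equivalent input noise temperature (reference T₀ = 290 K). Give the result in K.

F = 10^(7.52/10) = 5.64937
T_e = (F − 1)·T₀ = (5.64937 − 1) × 290 = 1348 K

1348 K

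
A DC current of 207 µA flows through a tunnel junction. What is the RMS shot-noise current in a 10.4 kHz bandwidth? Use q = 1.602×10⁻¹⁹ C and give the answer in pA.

831 pA

I_n = √(2qI·B)
2qI·B = 2 × 1.602×10⁻¹⁹ × 2.07×10⁻⁴ × 1.04×10⁴ = 6.90×10⁻¹⁹ A²
I_n = √(6.90×10⁻¹⁹) = 8.31×10⁻¹⁰ A = 831 pA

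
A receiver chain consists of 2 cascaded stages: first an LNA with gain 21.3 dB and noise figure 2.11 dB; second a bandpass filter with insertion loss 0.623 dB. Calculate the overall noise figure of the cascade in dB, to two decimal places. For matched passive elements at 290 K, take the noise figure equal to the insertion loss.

Convert to linear (a loss of L dB is a gain of −L dB): F_i = 10^(NF_i/10), G_i = 10^(G_i,dB/10)
  Stage 1: F_1 = 10^(2.11/10) = 1.626, G_1 = 10^(21.3/10) = 134.9
  Stage 2: F_2 = 10^(0.623/10) = 1.154, G_2 = 10^(−0.623/10) = 0.8664
Friis cascade:
  F = 1.626 + (1.154 − 1)/134.9 = 1.627
NF = 10 log₁₀(1.627) = 2.11 dB

2.11 dB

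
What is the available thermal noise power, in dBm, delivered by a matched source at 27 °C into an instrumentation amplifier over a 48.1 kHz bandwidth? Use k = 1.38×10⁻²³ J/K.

T = 27 °C + 273.15 = 300.15 K
P_n = kTB = 1.38×10⁻²³ × 300.15 × 4.81×10⁴ = 1.99×10⁻¹⁶ W
In dBm: 10 log₁₀(1.99×10⁻¹⁶ / 10⁻³) = −127.0 dBm

−127.0 dBm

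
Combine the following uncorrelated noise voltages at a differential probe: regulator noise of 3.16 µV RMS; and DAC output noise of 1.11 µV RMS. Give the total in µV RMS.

3.35 µV

Uncorrelated sources add in power (mean-square): V_tot = √(ΣV_i²)
V_tot = √[(3.16×10⁻⁶)² + (1.11×10⁻⁶)²] = 3.35×10⁻⁶ V = 3.35 µV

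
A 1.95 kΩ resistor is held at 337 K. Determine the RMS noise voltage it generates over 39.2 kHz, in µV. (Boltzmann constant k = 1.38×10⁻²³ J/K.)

V_n = √(4kTRB)
4kTRB = 4 × 1.38×10⁻²³ × 337 × 1.95×10³ × 3.92×10⁴ = 1.42×10⁻¹² V²
V_n = √(1.42×10⁻¹²) = 1.19×10⁻⁶ V = 1.19 µV

1.19 µV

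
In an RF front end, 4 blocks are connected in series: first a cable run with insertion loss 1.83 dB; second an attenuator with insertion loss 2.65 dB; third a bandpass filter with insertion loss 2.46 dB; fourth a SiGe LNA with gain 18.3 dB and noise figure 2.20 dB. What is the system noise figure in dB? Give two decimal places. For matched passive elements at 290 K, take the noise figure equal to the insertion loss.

Convert to linear (a loss of L dB is a gain of −L dB): F_i = 10^(NF_i/10), G_i = 10^(G_i,dB/10)
  Stage 1: F_1 = 10^(1.83/10) = 1.524, G_1 = 10^(−1.83/10) = 0.6561
  Stage 2: F_2 = 10^(2.65/10) = 1.841, G_2 = 10^(−2.65/10) = 0.5433
  Stage 3: F_3 = 10^(2.46/10) = 1.762, G_3 = 10^(−2.46/10) = 0.5675
  Stage 4: F_4 = 10^(2.20/10) = 1.660, G_4 = 10^(18.3/10) = 67.61
Friis cascade:
  F = 1.524 + (1.841 − 1)/0.6561 + (1.762 − 1)/0.3565 + (1.660 − 1)/0.2023 = 8.204
NF = 10 log₁₀(8.204) = 9.14 dB

9.14 dB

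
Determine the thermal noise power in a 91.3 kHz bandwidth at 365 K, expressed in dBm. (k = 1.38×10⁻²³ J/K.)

−123.4 dBm

P_n = kTB = 1.38×10⁻²³ × 365 × 9.13×10⁴ = 4.60×10⁻¹⁶ W
In dBm: 10 log₁₀(4.60×10⁻¹⁶ / 10⁻³) = −123.4 dBm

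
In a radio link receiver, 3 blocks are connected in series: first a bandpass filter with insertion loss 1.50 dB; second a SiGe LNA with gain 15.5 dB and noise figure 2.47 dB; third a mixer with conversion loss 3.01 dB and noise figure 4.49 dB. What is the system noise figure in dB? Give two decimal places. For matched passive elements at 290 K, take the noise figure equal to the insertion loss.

Convert to linear (a loss of L dB is a gain of −L dB): F_i = 10^(NF_i/10), G_i = 10^(G_i,dB/10)
  Stage 1: F_1 = 10^(1.50/10) = 1.413, G_1 = 10^(−1.50/10) = 0.7079
  Stage 2: F_2 = 10^(2.47/10) = 1.766, G_2 = 10^(15.5/10) = 35.48
  Stage 3: F_3 = 10^(4.49/10) = 2.812, G_3 = 10^(−3.01/10) = 0.5000
Friis cascade:
  F = 1.413 + (1.766 − 1)/0.7079 + (2.812 − 1)/25.12 = 2.567
NF = 10 log₁₀(2.567) = 4.09 dB

4.09 dB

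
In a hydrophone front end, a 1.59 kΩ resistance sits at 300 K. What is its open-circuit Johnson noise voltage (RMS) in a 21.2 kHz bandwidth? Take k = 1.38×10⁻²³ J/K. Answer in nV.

747 nV

V_n = √(4kTRB)
4kTRB = 4 × 1.38×10⁻²³ × 300 × 1.59×10³ × 2.12×10⁴ = 5.58×10⁻¹³ V²
V_n = √(5.58×10⁻¹³) = 7.47×10⁻⁷ V = 747 nV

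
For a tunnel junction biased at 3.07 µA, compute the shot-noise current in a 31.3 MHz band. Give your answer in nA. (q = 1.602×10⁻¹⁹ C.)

I_n = √(2qI·B)
2qI·B = 2 × 1.602×10⁻¹⁹ × 3.07×10⁻⁶ × 3.13×10⁷ = 3.08×10⁻¹⁷ A²
I_n = √(3.08×10⁻¹⁷) = 5.55×10⁻⁹ A = 5.55 nA

5.55 nA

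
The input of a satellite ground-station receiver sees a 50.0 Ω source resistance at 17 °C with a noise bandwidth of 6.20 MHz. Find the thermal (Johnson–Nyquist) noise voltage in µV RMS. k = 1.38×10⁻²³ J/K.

T = 17 °C + 273.15 = 290.15 K
V_n = √(4kTRB)
4kTRB = 4 × 1.38×10⁻²³ × 290.15 × 5.00×10¹ × 6.20×10⁶ = 4.97×10⁻¹² V²
V_n = √(4.97×10⁻¹²) = 2.23×10⁻⁶ V = 2.23 µV

2.23 µV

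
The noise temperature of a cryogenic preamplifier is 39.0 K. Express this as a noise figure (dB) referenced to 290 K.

F = 1 + T_e/T₀ = 1 + 39.0/290 = 1.13448
NF = 10 log₁₀(1.13448) = 0.548 dB

0.548 dB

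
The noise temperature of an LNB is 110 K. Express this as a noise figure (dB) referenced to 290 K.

1.40 dB

F = 1 + T_e/T₀ = 1 + 110/290 = 1.37931
NF = 10 log₁₀(1.37931) = 1.40 dB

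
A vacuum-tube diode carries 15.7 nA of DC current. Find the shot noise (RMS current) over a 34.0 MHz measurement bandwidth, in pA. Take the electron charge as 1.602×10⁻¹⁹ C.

I_n = √(2qI·B)
2qI·B = 2 × 1.602×10⁻¹⁹ × 1.57×10⁻⁸ × 3.40×10⁷ = 1.71×10⁻¹⁹ A²
I_n = √(1.71×10⁻¹⁹) = 4.14×10⁻¹⁰ A = 414 pA

414 pA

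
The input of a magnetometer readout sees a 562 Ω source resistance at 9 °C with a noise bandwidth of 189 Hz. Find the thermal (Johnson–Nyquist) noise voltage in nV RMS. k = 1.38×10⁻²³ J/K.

40.7 nV

T = 9 °C + 273.15 = 282.15 K
V_n = √(4kTRB)
4kTRB = 4 × 1.38×10⁻²³ × 282.15 × 5.62×10² × 1.89×10² = 1.65×10⁻¹⁵ V²
V_n = √(1.65×10⁻¹⁵) = 4.07×10⁻⁸ V = 40.7 nV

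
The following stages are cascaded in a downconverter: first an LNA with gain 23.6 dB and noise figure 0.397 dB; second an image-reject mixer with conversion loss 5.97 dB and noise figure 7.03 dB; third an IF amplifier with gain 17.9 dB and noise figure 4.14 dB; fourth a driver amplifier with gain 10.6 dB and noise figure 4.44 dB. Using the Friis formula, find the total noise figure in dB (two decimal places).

0.57 dB

Convert to linear (a loss of L dB is a gain of −L dB): F_i = 10^(NF_i/10), G_i = 10^(G_i,dB/10)
  Stage 1: F_1 = 10^(0.397/10) = 1.096, G_1 = 10^(23.6/10) = 229.1
  Stage 2: F_2 = 10^(7.03/10) = 5.047, G_2 = 10^(−5.97/10) = 0.2529
  Stage 3: F_3 = 10^(4.14/10) = 2.594, G_3 = 10^(17.9/10) = 61.66
  Stage 4: F_4 = 10^(4.44/10) = 2.780, G_4 = 10^(10.6/10) = 11.48
Friis cascade:
  F = 1.096 + (5.047 − 1)/229.1 + (2.594 − 1)/57.94 + (2.780 − 1)/3573 = 1.141
NF = 10 log₁₀(1.141) = 0.57 dB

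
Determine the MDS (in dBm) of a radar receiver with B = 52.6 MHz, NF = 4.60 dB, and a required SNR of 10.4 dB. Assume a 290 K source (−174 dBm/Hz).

Sensitivity = −174 + 10 log₁₀(B) + NF + SNR_min
= −174 + 77.21 + 4.60 + 10.4
= −81.79 dBm → −81.8 dBm

−81.8 dBm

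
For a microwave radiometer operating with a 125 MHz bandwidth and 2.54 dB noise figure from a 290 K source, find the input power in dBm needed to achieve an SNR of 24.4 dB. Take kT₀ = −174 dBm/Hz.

Sensitivity = −174 + 10 log₁₀(B) + NF + SNR_min
= −174 + 80.97 + 2.54 + 24.4
= −66.09 dBm → −66.1 dBm

−66.1 dBm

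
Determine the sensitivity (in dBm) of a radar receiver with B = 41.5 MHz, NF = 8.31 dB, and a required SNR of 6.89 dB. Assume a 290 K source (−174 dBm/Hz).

Sensitivity = −174 + 10 log₁₀(B) + NF + SNR_min
= −174 + 76.18 + 8.31 + 6.89
= −82.62 dBm → −82.6 dBm

−82.6 dBm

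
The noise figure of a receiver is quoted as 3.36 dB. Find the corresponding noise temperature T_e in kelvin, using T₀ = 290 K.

339 K

F = 10^(3.36/10) = 2.1677
T_e = (F − 1)·T₀ = (2.1677 − 1) × 290 = 339 K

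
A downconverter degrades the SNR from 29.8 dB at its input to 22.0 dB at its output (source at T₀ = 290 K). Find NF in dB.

7.8 dB

NF (dB) = SNR_in(dB) − SNR_out(dB) when the source is at T₀
NF = 29.8 − 22.0 = 7.8 dB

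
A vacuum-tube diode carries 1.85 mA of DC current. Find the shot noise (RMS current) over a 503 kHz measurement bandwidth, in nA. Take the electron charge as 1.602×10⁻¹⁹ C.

17.3 nA

I_n = √(2qI·B)
2qI·B = 2 × 1.602×10⁻¹⁹ × 1.85×10⁻³ × 5.03×10⁵ = 2.98×10⁻¹⁶ A²
I_n = √(2.98×10⁻¹⁶) = 1.73×10⁻⁸ A = 17.3 nA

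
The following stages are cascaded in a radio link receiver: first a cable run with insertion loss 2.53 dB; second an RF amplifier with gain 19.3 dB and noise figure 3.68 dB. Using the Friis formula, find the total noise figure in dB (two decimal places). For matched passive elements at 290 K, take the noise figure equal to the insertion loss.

6.21 dB

Convert to linear (a loss of L dB is a gain of −L dB): F_i = 10^(NF_i/10), G_i = 10^(G_i,dB/10)
  Stage 1: F_1 = 10^(2.53/10) = 1.791, G_1 = 10^(−2.53/10) = 0.5585
  Stage 2: F_2 = 10^(3.68/10) = 2.333, G_2 = 10^(19.3/10) = 85.11
Friis cascade:
  F = 1.791 + (2.333 − 1)/0.5585 = 4.178
NF = 10 log₁₀(4.178) = 6.21 dB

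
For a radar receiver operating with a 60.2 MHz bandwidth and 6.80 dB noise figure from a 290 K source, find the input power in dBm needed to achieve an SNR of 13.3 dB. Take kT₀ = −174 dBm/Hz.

Sensitivity = −174 + 10 log₁₀(B) + NF + SNR_min
= −174 + 77.8 + 6.80 + 13.3
= −76.10 dBm → −76.1 dBm

−76.1 dBm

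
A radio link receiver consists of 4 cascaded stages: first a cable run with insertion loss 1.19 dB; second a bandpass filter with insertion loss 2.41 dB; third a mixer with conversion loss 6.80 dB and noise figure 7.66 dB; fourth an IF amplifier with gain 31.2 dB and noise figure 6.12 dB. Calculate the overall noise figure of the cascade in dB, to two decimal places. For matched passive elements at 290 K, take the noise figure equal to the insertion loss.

16.75 dB

Convert to linear (a loss of L dB is a gain of −L dB): F_i = 10^(NF_i/10), G_i = 10^(G_i,dB/10)
  Stage 1: F_1 = 10^(1.19/10) = 1.315, G_1 = 10^(−1.19/10) = 0.7603
  Stage 2: F_2 = 10^(2.41/10) = 1.742, G_2 = 10^(−2.41/10) = 0.5741
  Stage 3: F_3 = 10^(7.66/10) = 5.834, G_3 = 10^(−6.80/10) = 0.2089
  Stage 4: F_4 = 10^(6.12/10) = 4.093, G_4 = 10^(31.2/10) = 1318
Friis cascade:
  F = 1.315 + (1.742 − 1)/0.7603 + (5.834 − 1)/0.4365 + (4.093 − 1)/0.09120 = 47.28
NF = 10 log₁₀(47.28) = 16.75 dB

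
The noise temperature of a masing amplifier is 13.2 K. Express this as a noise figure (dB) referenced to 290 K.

0.193 dB

F = 1 + T_e/T₀ = 1 + 13.2/290 = 1.04552
NF = 10 log₁₀(1.04552) = 0.193 dB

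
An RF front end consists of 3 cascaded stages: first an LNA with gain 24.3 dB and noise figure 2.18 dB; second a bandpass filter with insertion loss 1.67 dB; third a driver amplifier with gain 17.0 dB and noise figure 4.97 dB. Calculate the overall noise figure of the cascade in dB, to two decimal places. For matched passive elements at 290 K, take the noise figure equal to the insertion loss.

2.22 dB

Convert to linear (a loss of L dB is a gain of −L dB): F_i = 10^(NF_i/10), G_i = 10^(G_i,dB/10)
  Stage 1: F_1 = 10^(2.18/10) = 1.652, G_1 = 10^(24.3/10) = 269.2
  Stage 2: F_2 = 10^(1.67/10) = 1.469, G_2 = 10^(−1.67/10) = 0.6808
  Stage 3: F_3 = 10^(4.97/10) = 3.141, G_3 = 10^(17.0/10) = 50.12
Friis cascade:
  F = 1.652 + (1.469 − 1)/269.2 + (3.141 − 1)/183.2 = 1.665
NF = 10 log₁₀(1.665) = 2.22 dB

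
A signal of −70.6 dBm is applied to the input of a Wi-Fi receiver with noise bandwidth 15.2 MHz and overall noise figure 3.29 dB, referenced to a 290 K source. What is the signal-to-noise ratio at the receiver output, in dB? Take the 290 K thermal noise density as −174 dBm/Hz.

Noise floor: N = −174 + 10 log₁₀(B) + NF
10 log₁₀(1.52×10⁷) = 71.82 dB
N = −174 + 71.82 + 3.29 = −98.89 dBm
SNR = P_sig − N = −70.6 − (−98.89) = 28.29 dB → 28.3 dB

28.3 dB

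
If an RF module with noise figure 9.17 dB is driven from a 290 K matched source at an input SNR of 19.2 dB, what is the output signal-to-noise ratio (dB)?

By definition F = SNR_in/SNR_out, so in dB: SNR_out = SNR_in − NF
SNR_out = 19.2 − 9.17 = 10.03 dB

10.03 dB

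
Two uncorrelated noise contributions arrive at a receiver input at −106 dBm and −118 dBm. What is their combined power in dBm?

Convert to linear, add, convert back:
P₁ = 2.51×10⁻¹⁴ W, P₂ = 1.58×10⁻¹⁵ W
P_tot = 2.67×10⁻¹⁴ W → 10 log₁₀(P_tot / 10⁻³) = −105.7 dBm

−105.7 dBm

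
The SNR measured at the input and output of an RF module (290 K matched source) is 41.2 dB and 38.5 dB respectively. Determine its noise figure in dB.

2.7 dB

NF (dB) = SNR_in(dB) − SNR_out(dB) when the source is at T₀
NF = 41.2 − 38.5 = 2.7 dB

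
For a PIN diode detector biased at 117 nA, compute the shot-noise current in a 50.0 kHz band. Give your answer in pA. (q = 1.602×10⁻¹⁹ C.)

43.3 pA

I_n = √(2qI·B)
2qI·B = 2 × 1.602×10⁻¹⁹ × 1.17×10⁻⁷ × 5.00×10⁴ = 1.87×10⁻²¹ A²
I_n = √(1.87×10⁻²¹) = 4.33×10⁻¹¹ A = 43.3 pA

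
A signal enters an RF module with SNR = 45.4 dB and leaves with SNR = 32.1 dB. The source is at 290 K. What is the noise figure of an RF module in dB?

13.3 dB

NF (dB) = SNR_in(dB) − SNR_out(dB) when the source is at T₀
NF = 45.4 − 32.1 = 13.3 dB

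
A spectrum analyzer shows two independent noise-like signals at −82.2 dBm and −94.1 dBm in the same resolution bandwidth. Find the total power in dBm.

Convert to linear, add, convert back:
P₁ = 6.03×10⁻¹² W, P₂ = 3.89×10⁻¹³ W
P_tot = 6.41×10⁻¹² W → 10 log₁₀(P_tot / 10⁻³) = −81.9 dBm

−81.9 dBm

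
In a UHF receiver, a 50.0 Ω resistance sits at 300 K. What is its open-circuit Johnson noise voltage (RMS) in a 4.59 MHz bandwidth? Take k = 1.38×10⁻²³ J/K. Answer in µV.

V_n = √(4kTRB)
4kTRB = 4 × 1.38×10⁻²³ × 300 × 5.00×10¹ × 4.59×10⁶ = 3.80×10⁻¹² V²
V_n = √(3.80×10⁻¹²) = 1.95×10⁻⁶ V = 1.95 µV

1.95 µV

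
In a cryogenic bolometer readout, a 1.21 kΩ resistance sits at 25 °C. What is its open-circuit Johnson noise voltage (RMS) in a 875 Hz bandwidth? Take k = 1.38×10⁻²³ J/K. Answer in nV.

132 nV

T = 25 °C + 273.15 = 298.15 K
V_n = √(4kTRB)
4kTRB = 4 × 1.38×10⁻²³ × 298.15 × 1.21×10³ × 8.75×10² = 1.74×10⁻¹⁴ V²
V_n = √(1.74×10⁻¹⁴) = 1.32×10⁻⁷ V = 132 nV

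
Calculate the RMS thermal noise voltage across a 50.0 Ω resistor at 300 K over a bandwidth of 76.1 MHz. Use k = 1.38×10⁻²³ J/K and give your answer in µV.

7.94 µV

V_n = √(4kTRB)
4kTRB = 4 × 1.38×10⁻²³ × 300 × 5.00×10¹ × 7.61×10⁷ = 6.30×10⁻¹¹ V²
V_n = √(6.30×10⁻¹¹) = 7.94×10⁻⁶ V = 7.94 µV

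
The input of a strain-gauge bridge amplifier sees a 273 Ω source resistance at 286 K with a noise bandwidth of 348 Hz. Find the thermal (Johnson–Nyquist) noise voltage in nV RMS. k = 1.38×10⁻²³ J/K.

V_n = √(4kTRB)
4kTRB = 4 × 1.38×10⁻²³ × 286 × 2.73×10² × 3.48×10² = 1.50×10⁻¹⁵ V²
V_n = √(1.50×10⁻¹⁵) = 3.87×10⁻⁸ V = 38.7 nV

38.7 nV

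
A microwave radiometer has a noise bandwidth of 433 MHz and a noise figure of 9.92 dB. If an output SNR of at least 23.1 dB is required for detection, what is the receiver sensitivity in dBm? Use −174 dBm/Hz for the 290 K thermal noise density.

−54.6 dBm

Sensitivity = −174 + 10 log₁₀(B) + NF + SNR_min
= −174 + 86.36 + 9.92 + 23.1
= −54.62 dBm → −54.6 dBm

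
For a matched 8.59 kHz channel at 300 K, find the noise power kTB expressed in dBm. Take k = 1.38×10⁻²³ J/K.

P_n = kTB = 1.38×10⁻²³ × 300 × 8.59×10³ = 3.56×10⁻¹⁷ W
In dBm: 10 log₁₀(3.56×10⁻¹⁷ / 10⁻³) = −134.5 dBm

−134.5 dBm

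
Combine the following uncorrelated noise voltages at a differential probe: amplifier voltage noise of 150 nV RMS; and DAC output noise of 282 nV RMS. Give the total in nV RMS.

319 nV

Uncorrelated sources add in power (mean-square): V_tot = √(ΣV_i²)
V_tot = √[(1.50×10⁻⁷)² + (2.82×10⁻⁷)²] = 3.19×10⁻⁷ V = 319 nV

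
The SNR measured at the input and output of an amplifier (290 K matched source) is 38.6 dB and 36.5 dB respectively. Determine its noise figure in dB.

NF (dB) = SNR_in(dB) − SNR_out(dB) when the source is at T₀
NF = 38.6 − 36.5 = 2.1 dB

2.1 dB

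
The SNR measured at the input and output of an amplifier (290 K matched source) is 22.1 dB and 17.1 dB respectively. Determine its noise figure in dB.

5.0 dB

NF (dB) = SNR_in(dB) − SNR_out(dB) when the source is at T₀
NF = 22.1 − 17.1 = 5.0 dB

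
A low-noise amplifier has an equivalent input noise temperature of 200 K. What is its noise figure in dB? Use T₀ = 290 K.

2.28 dB

F = 1 + T_e/T₀ = 1 + 200/290 = 1.68966
NF = 10 log₁₀(1.68966) = 2.28 dB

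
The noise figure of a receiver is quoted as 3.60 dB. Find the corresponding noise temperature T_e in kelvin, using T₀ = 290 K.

374 K

F = 10^(3.60/10) = 2.29087
T_e = (F − 1)·T₀ = (2.29087 − 1) × 290 = 374 K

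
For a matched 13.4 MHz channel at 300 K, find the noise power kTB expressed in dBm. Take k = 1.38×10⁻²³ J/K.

−102.6 dBm

P_n = kTB = 1.38×10⁻²³ × 300 × 1.34×10⁷ = 5.55×10⁻¹⁴ W
In dBm: 10 log₁₀(5.55×10⁻¹⁴ / 10⁻³) = −102.6 dBm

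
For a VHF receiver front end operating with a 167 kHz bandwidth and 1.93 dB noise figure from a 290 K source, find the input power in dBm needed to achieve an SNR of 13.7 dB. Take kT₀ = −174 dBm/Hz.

Sensitivity = −174 + 10 log₁₀(B) + NF + SNR_min
= −174 + 52.23 + 1.93 + 13.7
= −106.14 dBm → −106.1 dBm

−106.1 dBm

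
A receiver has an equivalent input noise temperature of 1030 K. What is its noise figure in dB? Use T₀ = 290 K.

F = 1 + T_e/T₀ = 1 + 1030/290 = 4.55172
NF = 10 log₁₀(4.55172) = 6.58 dB

6.58 dB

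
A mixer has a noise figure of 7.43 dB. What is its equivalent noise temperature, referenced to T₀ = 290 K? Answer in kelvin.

1315 K

F = 10^(7.43/10) = 5.5335
T_e = (F − 1)·T₀ = (5.5335 − 1) × 290 = 1315 K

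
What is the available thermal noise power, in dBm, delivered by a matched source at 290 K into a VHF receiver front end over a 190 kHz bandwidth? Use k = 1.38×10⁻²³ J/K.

−121.2 dBm

P_n = kTB = 1.38×10⁻²³ × 290 × 1.90×10⁵ = 7.60×10⁻¹⁶ W
In dBm: 10 log₁₀(7.60×10⁻¹⁶ / 10⁻³) = −121.2 dBm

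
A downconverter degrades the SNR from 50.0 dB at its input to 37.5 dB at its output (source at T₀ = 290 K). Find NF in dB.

12.5 dB

NF (dB) = SNR_in(dB) − SNR_out(dB) when the source is at T₀
NF = 50.0 − 37.5 = 12.5 dB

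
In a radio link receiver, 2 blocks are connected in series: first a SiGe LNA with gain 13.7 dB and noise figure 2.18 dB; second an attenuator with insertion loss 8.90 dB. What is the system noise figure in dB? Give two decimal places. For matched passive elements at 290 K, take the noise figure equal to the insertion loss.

Convert to linear (a loss of L dB is a gain of −L dB): F_i = 10^(NF_i/10), G_i = 10^(G_i,dB/10)
  Stage 1: F_1 = 10^(2.18/10) = 1.652, G_1 = 10^(13.7/10) = 23.44
  Stage 2: F_2 = 10^(8.90/10) = 7.762, G_2 = 10^(−8.90/10) = 0.1288
Friis cascade:
  F = 1.652 + (7.762 − 1)/23.44 = 1.940
NF = 10 log₁₀(1.940) = 2.88 dB

2.88 dB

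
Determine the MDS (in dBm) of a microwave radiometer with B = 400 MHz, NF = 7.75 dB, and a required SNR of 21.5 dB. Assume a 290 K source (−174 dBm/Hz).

−58.7 dBm

Sensitivity = −174 + 10 log₁₀(B) + NF + SNR_min
= −174 + 86.02 + 7.75 + 21.5
= −58.73 dBm → −58.7 dBm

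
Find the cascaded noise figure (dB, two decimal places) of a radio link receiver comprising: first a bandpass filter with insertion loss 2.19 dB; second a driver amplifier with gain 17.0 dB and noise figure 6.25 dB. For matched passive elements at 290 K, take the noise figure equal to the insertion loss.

8.44 dB

Convert to linear (a loss of L dB is a gain of −L dB): F_i = 10^(NF_i/10), G_i = 10^(G_i,dB/10)
  Stage 1: F_1 = 10^(2.19/10) = 1.656, G_1 = 10^(−2.19/10) = 0.6039
  Stage 2: F_2 = 10^(6.25/10) = 4.217, G_2 = 10^(17.0/10) = 50.12
Friis cascade:
  F = 1.656 + (4.217 − 1)/0.6039 = 6.982
NF = 10 log₁₀(6.982) = 8.44 dB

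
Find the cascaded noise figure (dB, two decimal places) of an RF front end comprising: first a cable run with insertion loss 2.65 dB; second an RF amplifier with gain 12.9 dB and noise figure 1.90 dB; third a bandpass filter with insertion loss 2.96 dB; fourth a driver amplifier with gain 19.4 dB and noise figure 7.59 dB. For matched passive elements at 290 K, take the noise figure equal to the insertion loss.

5.83 dB

Convert to linear (a loss of L dB is a gain of −L dB): F_i = 10^(NF_i/10), G_i = 10^(G_i,dB/10)
  Stage 1: F_1 = 10^(2.65/10) = 1.841, G_1 = 10^(−2.65/10) = 0.5433
  Stage 2: F_2 = 10^(1.90/10) = 1.549, G_2 = 10^(12.9/10) = 19.50
  Stage 3: F_3 = 10^(2.96/10) = 1.977, G_3 = 10^(−2.96/10) = 0.5058
  Stage 4: F_4 = 10^(7.59/10) = 5.741, G_4 = 10^(19.4/10) = 87.10
Friis cascade:
  F = 1.841 + (1.549 − 1)/0.5433 + (1.977 − 1)/10.59 + (5.741 − 1)/5.358 = 3.828
NF = 10 log₁₀(3.828) = 5.83 dB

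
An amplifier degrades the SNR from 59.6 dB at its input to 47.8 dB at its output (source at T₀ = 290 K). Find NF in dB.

NF (dB) = SNR_in(dB) − SNR_out(dB) when the source is at T₀
NF = 59.6 − 47.8 = 11.8 dB

11.8 dB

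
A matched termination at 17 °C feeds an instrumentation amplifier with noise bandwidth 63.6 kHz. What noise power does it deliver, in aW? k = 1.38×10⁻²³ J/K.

T = 17 °C + 273.15 = 290.15 K
P_n = kTB = 1.38×10⁻²³ × 290.15 × 6.36×10⁴ = 2.55×10⁻¹⁶ W = 255 aW

255 aW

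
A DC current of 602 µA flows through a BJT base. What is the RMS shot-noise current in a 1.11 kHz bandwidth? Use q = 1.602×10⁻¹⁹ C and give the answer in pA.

463 pA

I_n = √(2qI·B)
2qI·B = 2 × 1.602×10⁻¹⁹ × 6.02×10⁻⁴ × 1.11×10³ = 2.14×10⁻¹⁹ A²
I_n = √(2.14×10⁻¹⁹) = 4.63×10⁻¹⁰ A = 463 pA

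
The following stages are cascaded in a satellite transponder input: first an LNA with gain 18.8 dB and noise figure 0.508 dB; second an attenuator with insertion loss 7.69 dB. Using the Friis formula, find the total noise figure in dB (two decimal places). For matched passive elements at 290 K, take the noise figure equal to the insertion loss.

Convert to linear (a loss of L dB is a gain of −L dB): F_i = 10^(NF_i/10), G_i = 10^(G_i,dB/10)
  Stage 1: F_1 = 10^(0.508/10) = 1.124, G_1 = 10^(18.8/10) = 75.86
  Stage 2: F_2 = 10^(7.69/10) = 5.875, G_2 = 10^(−7.69/10) = 0.1702
Friis cascade:
  F = 1.124 + (5.875 − 1)/75.86 = 1.188
NF = 10 log₁₀(1.188) = 0.75 dB

0.75 dB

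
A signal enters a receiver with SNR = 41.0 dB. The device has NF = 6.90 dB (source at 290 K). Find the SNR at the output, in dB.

By definition F = SNR_in/SNR_out, so in dB: SNR_out = SNR_in − NF
SNR_out = 41.0 − 6.90 = 34.10 dB

34.10 dB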